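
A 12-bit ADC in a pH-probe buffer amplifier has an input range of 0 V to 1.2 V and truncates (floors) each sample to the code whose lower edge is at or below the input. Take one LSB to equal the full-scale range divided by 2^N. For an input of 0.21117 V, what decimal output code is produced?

Span = 1.2 V. LSB = 1.2 V / 2^12 ≈ 293.0 µV.
(V_in − V_min) × 2^12/range = (0.21117 − (0)) × 4096/1.2 = 720.794.
Floor → code = 720.

720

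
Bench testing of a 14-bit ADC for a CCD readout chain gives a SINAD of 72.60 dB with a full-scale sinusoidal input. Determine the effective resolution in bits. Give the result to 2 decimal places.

Inverting SNR = 6.02 N + 1.76: N_eff = (72.60 − 1.76)/6.02 = 11.7674.

11.77 bits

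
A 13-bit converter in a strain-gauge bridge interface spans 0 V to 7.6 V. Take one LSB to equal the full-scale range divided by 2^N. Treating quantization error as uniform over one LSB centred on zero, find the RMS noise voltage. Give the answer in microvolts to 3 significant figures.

268 µV

Full-scale range = 7.6 V.
LSB = 7.6 V / 2^13 = 0.92773 mV.
V_rms = LSB/√12 = 0.92773 mV / √12 = 268 µV.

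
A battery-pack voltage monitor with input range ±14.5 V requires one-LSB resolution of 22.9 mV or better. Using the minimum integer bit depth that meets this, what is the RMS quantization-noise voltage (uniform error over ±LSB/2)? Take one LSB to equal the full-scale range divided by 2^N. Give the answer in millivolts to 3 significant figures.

4.09 mV

Range = 14.5 − (-14.5) = 29 V.
29 V / 22.9 mV = 1266. Since 2^10 = 1024 and 2^11 = 2048, N = 11.
Step size = 29/2048 V = 14.160 mV.
V_rms = LSB/√12 = 4.09 mV.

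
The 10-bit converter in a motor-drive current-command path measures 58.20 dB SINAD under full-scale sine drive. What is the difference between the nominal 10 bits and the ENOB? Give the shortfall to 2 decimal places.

0.62 bits

N_eff = (58.20 − 1.76)/6.02 = 9.3754 bits.
Shortfall = 10 − 9.3754 = 0.6246 bits.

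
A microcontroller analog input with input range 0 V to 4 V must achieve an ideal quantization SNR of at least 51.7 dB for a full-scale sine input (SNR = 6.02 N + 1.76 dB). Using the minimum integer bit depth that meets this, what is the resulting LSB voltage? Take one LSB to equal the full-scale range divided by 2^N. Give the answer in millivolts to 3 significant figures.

Range is 4 V.
Solving 6.02 N ≥ 51.7 − 1.76: N ≥ 8.296. Round up → N = 9.
Step size = 4/512 V = 7.81 mV.

7.81 mV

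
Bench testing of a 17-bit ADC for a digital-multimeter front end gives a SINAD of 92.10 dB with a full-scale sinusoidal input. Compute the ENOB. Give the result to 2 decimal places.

15.01 bits

Inverting SNR = 6.02 N + 1.76: N_eff = (92.10 − 1.76)/6.02 = 15.0066.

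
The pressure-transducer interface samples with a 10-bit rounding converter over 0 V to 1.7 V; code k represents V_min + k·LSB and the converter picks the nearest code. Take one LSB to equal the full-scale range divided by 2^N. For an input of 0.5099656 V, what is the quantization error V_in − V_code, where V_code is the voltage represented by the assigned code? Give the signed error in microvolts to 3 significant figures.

+298 µV

V_FS = 1.7 V. LSB = 1.7 V / 2^10 ≈ 1.660 mV.
Position in LSBs: (0.5099656 − (0)) × 1024/1.7 = 307.1793; rounding gives k = 307.
V_code = 0 + (307/1024) × 1.7 = 0.5096679688 V.
e = 0.5099656 − (0.5096679688) = +298 µV.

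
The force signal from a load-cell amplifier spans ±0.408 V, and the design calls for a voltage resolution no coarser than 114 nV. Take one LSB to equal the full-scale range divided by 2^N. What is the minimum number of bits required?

The full-scale span is 0.408 − (-0.408) = 0.816 V.
Required number of levels: 0.816/114 nV = 7.1579e6; smallest N with 2^N ≥ that is 23.

23 bits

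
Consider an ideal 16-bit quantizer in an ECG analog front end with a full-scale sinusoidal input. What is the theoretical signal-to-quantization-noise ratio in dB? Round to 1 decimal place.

98.1 dB

Ideal quantization SNR: 6.02 × 16 + 1.76 dB = 98.1 dB.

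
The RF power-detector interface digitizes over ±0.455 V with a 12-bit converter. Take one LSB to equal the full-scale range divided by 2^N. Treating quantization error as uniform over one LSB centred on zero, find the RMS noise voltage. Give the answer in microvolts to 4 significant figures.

64.13 µV

Full-scale range = 0.455 V − (-0.455 V) = 0.91 V.
LSB = 0.91 V / 2^12 = 222.168 µV.
RMS of a uniform error over width LSB is LSB/√12 = 64.13 µV.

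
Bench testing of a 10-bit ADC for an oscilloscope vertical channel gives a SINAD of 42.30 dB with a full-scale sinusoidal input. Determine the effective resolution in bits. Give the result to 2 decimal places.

Inverting SNR = 6.02 N + 1.76: N_eff = (42.30 − 1.76)/6.02 = 6.7342.

6.73 bits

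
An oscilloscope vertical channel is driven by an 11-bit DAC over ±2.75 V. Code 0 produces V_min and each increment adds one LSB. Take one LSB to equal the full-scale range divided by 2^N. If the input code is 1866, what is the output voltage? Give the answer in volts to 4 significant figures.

Full-scale range = 2.75 V − (-2.75 V) = 5.5 V. LSB = 5.5 V / 2^11.
V_out = V_min + code × LSB = -2.75 V + 1866 × 5.5 V / 2048
      = -2.75 V + 5.01123 V = 2.26123 V.

2.261 V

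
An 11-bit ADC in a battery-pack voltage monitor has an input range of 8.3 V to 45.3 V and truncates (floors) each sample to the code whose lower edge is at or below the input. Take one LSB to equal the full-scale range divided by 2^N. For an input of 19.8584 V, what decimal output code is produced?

Span: 45.3 V − (8.3 V) = 37 V. LSB = 37 V / 2^11 ≈ 18.07 mV.
code = ⌊(V_in − V_min)/LSB⌋ = ⌊(V_in − V_min) × 2^11 / range⌋
     = ⌊(19.8584 − (8.3)) × 2048 / 37⌋ = ⌊11.5584 × 2048/37⌋
     = ⌊639.773⌋ = 639.

639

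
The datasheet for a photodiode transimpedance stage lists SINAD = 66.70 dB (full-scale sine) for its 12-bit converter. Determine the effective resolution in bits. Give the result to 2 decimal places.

10.79 bits

Inverting SNR = 6.02 N + 1.76: N_eff = (66.70 − 1.76)/6.02 = 10.7874.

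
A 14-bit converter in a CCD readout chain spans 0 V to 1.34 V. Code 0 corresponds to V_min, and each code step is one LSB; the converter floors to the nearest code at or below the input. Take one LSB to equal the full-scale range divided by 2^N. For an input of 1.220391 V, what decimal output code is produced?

14921

V_FS = 1.34 V. LSB = 1.34 V / 2^14 ≈ 81.79 µV.
V_in − V_min = 1.220391 − (0) = 1.220391 V.
Divide by LSB: 1.220391 × 16384/1.34 = 14921.5568.
Truncating gives code 14921.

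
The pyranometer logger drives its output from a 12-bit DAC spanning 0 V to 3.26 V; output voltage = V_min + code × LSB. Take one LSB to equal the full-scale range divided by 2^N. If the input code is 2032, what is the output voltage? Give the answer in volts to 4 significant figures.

V_FS = 3.26 V. LSB = 3.26 V / 2^12.
V_out = V_min + code × LSB = 0 V + 2032 × 3.26 V / 4096
      = 0 + 1.61727 = 1.61727 V.

1.617 V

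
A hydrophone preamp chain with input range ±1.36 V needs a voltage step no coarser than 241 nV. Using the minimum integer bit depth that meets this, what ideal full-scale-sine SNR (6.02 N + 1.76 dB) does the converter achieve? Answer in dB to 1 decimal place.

The full-scale span is 1.36 − (-1.36) = 2.72 V.
Levels needed ≥ 2.72/241 nV = 1.129e7. 2^24 = 16777216 suffices, so N_min = 24.
SNR = 6.02 × 24 + 1.76 = 146.24 dB.

146.2 dB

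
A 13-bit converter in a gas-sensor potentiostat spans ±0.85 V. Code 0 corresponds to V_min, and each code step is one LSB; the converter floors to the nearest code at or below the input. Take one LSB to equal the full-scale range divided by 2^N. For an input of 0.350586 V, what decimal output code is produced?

5785

Span: 0.85 V − (-0.85 V) = 1.7 V. LSB = 1.7 V / 2^13 ≈ 207.5 µV.
V_in − V_min = 0.350586 − (-0.85) = 1.200586 V.
Divide by LSB: 1.200586 × 8192/1.7 = 5785.4121.
Truncating gives code 5785.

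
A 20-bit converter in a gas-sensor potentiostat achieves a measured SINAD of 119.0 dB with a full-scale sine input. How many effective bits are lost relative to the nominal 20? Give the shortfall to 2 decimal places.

0.52 bits

Effective bits = (119.0 − 1.76)/6.02 = 19.4751.
Shortfall = 20 − 19.4751 = 0.5249 bits.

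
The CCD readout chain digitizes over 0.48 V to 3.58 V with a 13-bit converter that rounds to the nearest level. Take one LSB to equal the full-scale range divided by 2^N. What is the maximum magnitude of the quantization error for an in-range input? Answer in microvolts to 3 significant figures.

189 µV

Full-scale range = 3.58 V − (0.48 V) = 3.1 V.
Step size = 3.1/8192 V = 378.42 µV.
|e|_max = LSB/2 = 189 µV.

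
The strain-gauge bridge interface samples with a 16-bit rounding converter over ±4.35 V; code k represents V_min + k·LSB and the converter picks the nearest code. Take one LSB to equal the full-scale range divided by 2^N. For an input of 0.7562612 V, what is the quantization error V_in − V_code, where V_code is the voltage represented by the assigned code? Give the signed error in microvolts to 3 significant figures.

Range = 4.35 − (-4.35) = 8.7 V. LSB = 8.7 V / 2^16 ≈ 132.8 µV.
(0.7562612 − (-4.35)) / LSB = 5.1062612 × 65536/8.7 = 38464.8200. Nearest integer: k = 38465.
V_code = -4.35 + (38465/65536) × 8.7 = 0.75628509521 V.
V_in − V_code = 0.7562612 − (0.75628509521) = −23.9 µV.

−23.9 µV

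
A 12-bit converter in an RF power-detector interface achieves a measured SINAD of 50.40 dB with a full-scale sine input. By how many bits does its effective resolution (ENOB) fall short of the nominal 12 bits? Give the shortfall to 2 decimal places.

3.92 bits

N_eff = (50.40 − 1.76)/6.02 = 8.0797 bits.
12 − 8.0797 = 3.92 bits below nominal.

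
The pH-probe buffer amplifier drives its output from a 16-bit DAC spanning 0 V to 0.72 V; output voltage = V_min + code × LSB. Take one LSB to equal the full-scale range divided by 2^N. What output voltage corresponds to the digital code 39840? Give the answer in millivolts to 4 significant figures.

437.7 mV

Range is 0.72 V. LSB = 0.72 V / 2^16.
Output = V_min + (39840/65536) × range = 0 + 0.607910 × 0.72 V
      = 0 + 0.437695 = 0.437695 V.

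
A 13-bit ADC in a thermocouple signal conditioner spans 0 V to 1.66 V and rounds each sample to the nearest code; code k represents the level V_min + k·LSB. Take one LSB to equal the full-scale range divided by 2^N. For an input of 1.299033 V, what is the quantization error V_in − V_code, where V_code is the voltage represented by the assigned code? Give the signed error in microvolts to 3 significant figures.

Span = 1.66 V. LSB = 1.66 V / 2^13 ≈ 202.6 µV.
(V_in − V_min)/LSB = (1.299033 − (0)) × 8192/1.66 = 6410.6496 → nearest code k = 6411.
V_code = 0 + (6411/8192) × 1.66 = 1.299104004 V.
V_in − V_code = 1.299033 − (1.299104004) = −71.0 µV.

−71.0 µV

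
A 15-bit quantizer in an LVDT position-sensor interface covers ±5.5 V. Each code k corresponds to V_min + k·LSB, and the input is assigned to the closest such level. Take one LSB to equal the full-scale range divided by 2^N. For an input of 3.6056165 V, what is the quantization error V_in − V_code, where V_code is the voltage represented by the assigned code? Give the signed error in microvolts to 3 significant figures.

−65.9 µV

Range = 5.5 − (-5.5) = 11 V. LSB = 11 V / 2^15 ≈ 335.7 µV.
(3.6056165 − (-5.5)) / LSB = 9.1056165 × 32768/11 = 27124.8038. Nearest integer: k = 27125.
V_code = V_min + k × range/2^15 = -5.5 + 27125 × 11/32768 = 3.6056823730 V.
e = 3.6056165 − (3.6056823730) = −65.9 µV.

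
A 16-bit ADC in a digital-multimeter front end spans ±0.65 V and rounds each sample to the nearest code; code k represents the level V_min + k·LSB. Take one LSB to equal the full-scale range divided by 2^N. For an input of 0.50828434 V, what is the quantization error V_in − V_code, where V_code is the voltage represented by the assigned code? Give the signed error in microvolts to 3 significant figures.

−4.23 µV

Full-scale range = 0.65 V − (-0.65 V) = 1.3 V. LSB = 1.3 V / 2^16 ≈ 19.84 µV.
Position in LSBs: (0.50828434 − (-0.65)) × 65536/1.3 = 58391.7865; rounding gives k = 58392.
V_code = -0.65 + (58392/65536) × 1.3 = 0.50828857422 V.
V_in − V_code = 0.50828434 − (0.50828857422) = −4.23 µV.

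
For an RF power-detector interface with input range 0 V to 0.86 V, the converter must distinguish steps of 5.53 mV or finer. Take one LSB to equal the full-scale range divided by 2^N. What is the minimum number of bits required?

8 bits

Span = 0.86 V.
0.86 V / 5.53 mV = 155.5. Since 2^7 = 128 and 2^8 = 256, N = 8.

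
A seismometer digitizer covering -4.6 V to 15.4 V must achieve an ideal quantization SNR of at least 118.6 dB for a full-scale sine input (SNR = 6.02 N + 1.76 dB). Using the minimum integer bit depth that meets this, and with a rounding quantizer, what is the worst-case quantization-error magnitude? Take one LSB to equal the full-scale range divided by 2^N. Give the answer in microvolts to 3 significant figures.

Full-scale range = 15.4 V − (-4.6 V) = 20 V.
Solving 6.02 N ≥ 118.6 − 1.76: N ≥ 19.409. Round up → N = 20.
Step size = 20/1048576 V = 19.073 µV.
Half an LSB is 9.54 µV.

9.54 µV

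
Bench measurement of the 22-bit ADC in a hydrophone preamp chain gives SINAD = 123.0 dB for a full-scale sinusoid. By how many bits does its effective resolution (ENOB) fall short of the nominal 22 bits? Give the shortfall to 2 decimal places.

1.86 bits

Effective bits = (123.0 − 1.76)/6.02 = 20.1395.
22 − 20.1395 = 1.86 bits below nominal.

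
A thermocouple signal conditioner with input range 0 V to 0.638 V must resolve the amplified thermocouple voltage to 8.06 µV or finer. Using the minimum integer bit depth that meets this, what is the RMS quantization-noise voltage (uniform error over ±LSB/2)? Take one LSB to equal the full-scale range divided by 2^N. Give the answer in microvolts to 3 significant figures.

Span = 0.638 V.
Required number of levels: 0.638/8.06 µV = 79156; smallest N with 2^N ≥ that is 17.
One LSB is 0.638 V / 131072 = 4.8676 µV.
σ_q = LSB/√12 = 4.8676 µV/3.4641 = 1.41 µV.

1.41 µV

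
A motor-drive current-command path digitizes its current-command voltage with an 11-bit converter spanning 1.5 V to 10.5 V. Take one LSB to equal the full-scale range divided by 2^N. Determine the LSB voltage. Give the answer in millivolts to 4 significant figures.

Full-scale range = 10.5 V − (1.5 V) = 9 V.
2^11 = 2048 levels.
Step size = 9/2048 V = 4.395 mV.

4.395 mV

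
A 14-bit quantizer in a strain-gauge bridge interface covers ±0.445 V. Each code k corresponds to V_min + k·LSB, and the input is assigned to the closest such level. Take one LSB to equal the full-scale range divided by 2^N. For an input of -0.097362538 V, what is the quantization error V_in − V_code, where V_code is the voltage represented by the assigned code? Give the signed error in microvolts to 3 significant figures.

−18.8 µV

Span: 0.445 V − (-0.445 V) = 0.89 V. LSB = 0.89 V / 2^14 ≈ 54.32 µV.
(V_in − V_min)/LSB = (-0.097362538 − (-0.445)) × 16384/0.89 = 6399.6541 → nearest code k = 6400.
V_code = V_min + k × range/2^14 = -0.445 + 6400 × 0.89/16384 = -0.097343750000 V.
e = -0.097362538 − (-0.097343750000) = −18.8 µV.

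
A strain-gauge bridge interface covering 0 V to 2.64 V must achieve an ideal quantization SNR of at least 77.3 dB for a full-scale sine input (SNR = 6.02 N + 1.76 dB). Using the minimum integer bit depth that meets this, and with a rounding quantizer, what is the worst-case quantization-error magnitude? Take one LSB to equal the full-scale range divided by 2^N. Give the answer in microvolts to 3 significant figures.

161 µV

Range is 2.64 V.
6.02 N + 1.76 ≥ 77.3 gives N ≥ 12.548, so the minimum integer is 13.
LSB = 2.64 V ÷ 2^13 = 2.64/8192 V = 322.27 µV.
Half an LSB is 161 µV.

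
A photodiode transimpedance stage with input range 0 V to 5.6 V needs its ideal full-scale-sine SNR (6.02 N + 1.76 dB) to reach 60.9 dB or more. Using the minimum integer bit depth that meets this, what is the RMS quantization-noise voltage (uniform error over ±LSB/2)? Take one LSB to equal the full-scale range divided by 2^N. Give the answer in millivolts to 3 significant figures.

1.58 mV

Span = 5.6 V.
Solving 6.02 N ≥ 60.9 − 1.76: N ≥ 9.824. Round up → N = 10.
LSB = 5.6 V ÷ 2^10 = 5.6/1024 V = 5.4688 mV.
σ_q = LSB/√12 = 5.4688 mV/3.4641 = 1.58 mV.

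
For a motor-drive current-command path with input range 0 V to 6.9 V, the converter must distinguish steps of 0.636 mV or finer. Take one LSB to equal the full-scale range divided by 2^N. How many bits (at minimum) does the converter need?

14 bits

Span = 6.9 V.
Required number of levels: 6.9/0.636 mV = 10849; smallest N with 2^N ≥ that is 14.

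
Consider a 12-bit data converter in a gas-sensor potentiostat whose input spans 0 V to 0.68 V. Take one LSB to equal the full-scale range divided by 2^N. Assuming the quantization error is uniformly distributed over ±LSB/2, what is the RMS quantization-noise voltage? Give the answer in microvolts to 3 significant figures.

V_FS = 0.68 V.
Step size = 0.68/4096 V = 166.02 µV.
For a uniform distribution on [−LSB/2, +LSB/2], V_rms = LSB/√12 = 166.02 µV/3.4641 = 47.9 µV.

47.9 µV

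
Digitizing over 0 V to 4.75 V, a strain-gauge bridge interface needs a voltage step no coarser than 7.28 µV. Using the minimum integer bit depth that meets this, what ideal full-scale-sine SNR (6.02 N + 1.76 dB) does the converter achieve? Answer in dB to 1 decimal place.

Full-scale range = 4.75 V.
Levels needed ≥ 4.75/7.28 µV = 652500. 2^20 = 1048576 suffices, so N_min = 20.
6.02(20) + 1.76 = 122.16 dB.

122.2 dB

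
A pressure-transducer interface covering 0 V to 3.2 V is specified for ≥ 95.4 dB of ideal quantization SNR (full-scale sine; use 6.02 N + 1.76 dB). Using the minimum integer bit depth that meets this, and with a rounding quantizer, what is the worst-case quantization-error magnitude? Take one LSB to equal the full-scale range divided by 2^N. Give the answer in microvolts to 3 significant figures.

Full-scale range = 3.2 V.
Solving 6.02 N ≥ 95.4 − 1.76: N ≥ 15.555. Round up → N = 16.
Step size = 3.2/65536 V = 48.828 µV.
Half an LSB is 24.4 µV.

24.4 µV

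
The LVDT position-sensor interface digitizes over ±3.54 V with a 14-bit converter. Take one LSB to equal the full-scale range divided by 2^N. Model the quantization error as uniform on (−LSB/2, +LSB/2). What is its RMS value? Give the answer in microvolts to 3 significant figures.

Range = 3.54 − (-3.54) = 7.08 V.
Step size = 7.08/16384 V = 432.13 µV.
σ_q = LSB/√12 = 432.13 µV/3.4641 = 125 µV.

125 µV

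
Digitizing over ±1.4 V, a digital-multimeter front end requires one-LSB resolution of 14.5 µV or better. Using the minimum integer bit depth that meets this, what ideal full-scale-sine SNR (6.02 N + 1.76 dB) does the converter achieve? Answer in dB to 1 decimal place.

110.1 dB

Full-scale range = 1.4 V − (-1.4 V) = 2.8 V.
2.8 V / 14.5 µV = 193100. Since 2^17 = 131072 and 2^18 = 262144, N = 18.
6.02(18) + 1.76 = 110.12 dB.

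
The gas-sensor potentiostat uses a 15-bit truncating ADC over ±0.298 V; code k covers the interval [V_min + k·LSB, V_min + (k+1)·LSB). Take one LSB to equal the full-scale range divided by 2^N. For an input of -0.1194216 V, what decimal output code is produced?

9818

Full-scale range = 0.298 V − (-0.298 V) = 0.596 V. LSB = 0.596 V / 2^15 ≈ 18.19 µV.
(V_in − V_min) × 2^15/range = (-0.1194216 − (-0.298)) × 32768/0.596 = 9818.216.
Floor → code = 9818.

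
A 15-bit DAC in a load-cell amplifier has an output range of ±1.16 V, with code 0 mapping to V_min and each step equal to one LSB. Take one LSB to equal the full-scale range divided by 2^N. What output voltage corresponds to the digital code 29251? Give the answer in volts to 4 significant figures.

0.9110 V

Span: 1.16 V − (-1.16 V) = 2.32 V. LSB = 2.32 V / 2^15.
V_out = V_min + code × LSB = -1.16 V + 29251 × 2.32 V / 32768
      = -1.16 + 2.07099 = 0.910994 V.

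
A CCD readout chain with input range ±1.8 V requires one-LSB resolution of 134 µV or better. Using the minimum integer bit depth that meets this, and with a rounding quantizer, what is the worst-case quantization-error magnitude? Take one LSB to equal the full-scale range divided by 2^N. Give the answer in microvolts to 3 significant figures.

Full-scale range = 1.8 V − (-1.8 V) = 3.6 V.
Required number of levels: 3.6/134 µV = 26866; smallest N with 2^N ≥ that is 15.
LSB = 3.6 V / 2^15 = 109.86 µV.
Half an LSB is 54.9 µV.

54.9 µV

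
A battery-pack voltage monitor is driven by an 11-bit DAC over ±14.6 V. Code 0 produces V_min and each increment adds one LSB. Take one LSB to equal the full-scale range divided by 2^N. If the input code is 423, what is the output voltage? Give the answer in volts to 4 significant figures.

Span: 14.6 V − (-14.6 V) = 29.2 V. LSB = 29.2 V / 2^11.
V_out = V_min + code × LSB = -14.6 V + 423 × 29.2 V / 2048
      = -14.6 V + 6.03105 V = -8.56895 V.

-8.569 V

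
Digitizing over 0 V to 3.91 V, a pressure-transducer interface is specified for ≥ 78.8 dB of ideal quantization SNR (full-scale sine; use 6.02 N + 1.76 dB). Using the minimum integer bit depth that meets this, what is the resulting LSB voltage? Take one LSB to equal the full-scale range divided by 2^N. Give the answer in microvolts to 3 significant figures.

Range is 3.91 V.
Required N = ⌈(78.8 − 1.76)/6.02⌉ = ⌈12.797⌉ = 13.
One LSB is 3.91 V / 8192 = 477 µV.

477 µV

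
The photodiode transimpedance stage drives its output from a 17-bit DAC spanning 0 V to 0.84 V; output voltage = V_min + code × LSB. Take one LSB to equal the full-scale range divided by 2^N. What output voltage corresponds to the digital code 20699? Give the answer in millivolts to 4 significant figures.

Full-scale range = 0.84 V. LSB = 0.84 V / 2^17.
V_out = 0 + 20699 × (0.84/131072) V
      = 0 V + 0.132654 V = 0.132654 V.

132.7 mV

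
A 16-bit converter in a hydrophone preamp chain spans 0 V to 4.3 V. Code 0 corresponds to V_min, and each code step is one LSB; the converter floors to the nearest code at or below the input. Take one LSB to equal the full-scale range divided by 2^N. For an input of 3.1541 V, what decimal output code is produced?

V_FS = 4.3 V. LSB = 4.3 V / 2^16 ≈ 65.61 µV.
code = ⌊(V_in − V_min)/LSB⌋ = ⌊(V_in − V_min) × 2^16 / range⌋
     = ⌊(3.1541 − (0)) × 65536 / 4.3⌋ = ⌊3.1541 × 65536/4.3⌋
     = ⌊48071.418⌋ = 48071.

48071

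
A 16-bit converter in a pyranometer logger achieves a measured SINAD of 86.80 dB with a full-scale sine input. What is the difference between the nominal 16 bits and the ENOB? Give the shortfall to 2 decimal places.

1.87 bits

Effective bits = (86.80 − 1.76)/6.02 = 14.1262.
Shortfall = 16 − 14.1262 = 1.8738 bits.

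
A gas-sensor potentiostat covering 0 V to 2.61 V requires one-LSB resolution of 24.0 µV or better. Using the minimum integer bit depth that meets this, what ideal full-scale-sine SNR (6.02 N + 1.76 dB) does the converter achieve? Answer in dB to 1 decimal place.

104.1 dB

V_FS = 2.61 V.
Levels needed ≥ 2.61/24.0 µV = 108700. 2^17 = 131072 suffices, so N_min = 17.
6.02(17) + 1.76 = 104.10 dB.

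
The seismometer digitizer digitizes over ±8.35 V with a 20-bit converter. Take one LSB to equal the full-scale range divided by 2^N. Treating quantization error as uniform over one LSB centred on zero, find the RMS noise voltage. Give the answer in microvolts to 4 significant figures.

4.598 µV

Span: 8.35 V − (-8.35 V) = 16.7 V.
Step size = 16.7/1048576 V = 15.9264 µV.
RMS of a uniform error over width LSB is LSB/√12 = 4.598 µV.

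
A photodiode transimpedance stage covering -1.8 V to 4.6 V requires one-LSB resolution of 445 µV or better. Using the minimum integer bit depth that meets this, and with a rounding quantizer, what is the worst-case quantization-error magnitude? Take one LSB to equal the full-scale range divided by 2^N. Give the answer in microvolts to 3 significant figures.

Span: 4.6 V − (-1.8 V) = 6.4 V.
6.4 V / 445 µV = 14380. Since 2^13 = 8192 and 2^14 = 16384, N = 14.
One LSB is 6.4 V / 16384 = 390.63 µV.
Half an LSB is 195 µV.

195 µV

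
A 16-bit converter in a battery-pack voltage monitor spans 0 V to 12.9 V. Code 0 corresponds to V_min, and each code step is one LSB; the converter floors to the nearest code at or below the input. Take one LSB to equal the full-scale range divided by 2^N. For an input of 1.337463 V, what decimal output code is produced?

Span = 12.9 V. LSB = 12.9 V / 2^16 ≈ 196.8 µV.
code = ⌊(V_in − V_min)/LSB⌋ = ⌊(V_in − V_min) × 2^16 / range⌋
     = ⌊(1.337463 − (0)) × 65536 / 12.9⌋ = ⌊1.337463 × 65536/12.9⌋
     = ⌊6794.727⌋ = 6794.

6794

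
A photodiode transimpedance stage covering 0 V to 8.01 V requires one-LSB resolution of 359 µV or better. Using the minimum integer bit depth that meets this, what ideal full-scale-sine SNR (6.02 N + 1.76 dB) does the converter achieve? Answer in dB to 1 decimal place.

Full-scale range = 8.01 V.
Levels needed ≥ 8.01/359 µV = 22310. 2^15 = 32768 suffices, so N_min = 15.
6.02(15) + 1.76 = 92.06 dB.

92.1 dB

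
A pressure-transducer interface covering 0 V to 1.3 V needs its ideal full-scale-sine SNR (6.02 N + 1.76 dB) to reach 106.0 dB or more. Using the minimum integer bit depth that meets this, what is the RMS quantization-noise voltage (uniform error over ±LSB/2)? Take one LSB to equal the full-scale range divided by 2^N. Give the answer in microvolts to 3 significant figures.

1.43 µV

V_FS = 1.3 V.
Required N = ⌈(106.0 − 1.76)/6.02⌉ = ⌈17.316⌉ = 18.
LSB = 1.3 V / 2^18 = 4.9591 µV.
σ_q = LSB/√12 = 4.9591 µV/3.4641 = 1.43 µV.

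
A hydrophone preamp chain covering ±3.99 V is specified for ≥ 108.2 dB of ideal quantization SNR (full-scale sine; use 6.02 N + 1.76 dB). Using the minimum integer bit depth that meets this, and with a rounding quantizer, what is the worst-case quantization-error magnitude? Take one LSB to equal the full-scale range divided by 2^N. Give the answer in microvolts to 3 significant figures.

15.2 µV

Full-scale range = 3.99 V − (-3.99 V) = 7.98 V.
N ≥ (108.2 − 1.76)/6.02 = 17.681 → N_min = 18.
Step size = 7.98/262144 V = 30.441 µV.
Max error for round-to-nearest is LSB/2 = 15.2 µV.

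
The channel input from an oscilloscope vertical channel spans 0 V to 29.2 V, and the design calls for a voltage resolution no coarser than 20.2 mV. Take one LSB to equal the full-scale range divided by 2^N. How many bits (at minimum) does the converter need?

V_FS = 29.2 V.
Levels needed ≥ 29.2/20.2 mV = 1446. 2^11 = 2048 suffices, so N_min = 11.

11 bits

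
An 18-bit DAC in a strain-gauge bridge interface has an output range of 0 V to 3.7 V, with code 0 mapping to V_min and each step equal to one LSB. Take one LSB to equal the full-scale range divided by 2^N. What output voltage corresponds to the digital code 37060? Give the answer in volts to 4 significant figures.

0.5231 V

Full-scale range = 3.7 V. LSB = 3.7 V / 2^18.
Output = V_min + (37060/262144) × range = 0 + 0.141373 × 3.7 V
      = 0 + 0.523079 = 0.523079 V.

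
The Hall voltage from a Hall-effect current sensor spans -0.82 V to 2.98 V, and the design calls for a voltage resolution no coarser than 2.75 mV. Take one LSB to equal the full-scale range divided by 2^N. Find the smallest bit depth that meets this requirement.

11 bits

Full-scale range = 2.98 V − (-0.82 V) = 3.8 V.
3.8 V / 2.75 mV = 1382. Since 2^10 = 1024 and 2^11 = 2048, N = 11.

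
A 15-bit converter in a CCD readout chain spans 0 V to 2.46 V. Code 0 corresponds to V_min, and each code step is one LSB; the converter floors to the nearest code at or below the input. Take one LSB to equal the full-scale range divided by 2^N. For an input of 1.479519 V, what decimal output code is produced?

Range is 2.46 V. LSB = 2.46 V / 2^15 ≈ 75.07 µV.
V_in − V_min = 1.479519 − (0) = 1.479519 V.
Divide by LSB: 1.479519 × 32768/2.46 = 19707.6742.
Truncating gives code 19707.

19707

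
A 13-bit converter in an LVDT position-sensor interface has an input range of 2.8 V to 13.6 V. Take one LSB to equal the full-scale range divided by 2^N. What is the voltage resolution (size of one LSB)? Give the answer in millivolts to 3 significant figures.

Span: 13.6 V − (2.8 V) = 10.8 V.
2^13 = 8192 levels.
One LSB is 10.8 V / 8192 = 1.32 mV.

1.32 mV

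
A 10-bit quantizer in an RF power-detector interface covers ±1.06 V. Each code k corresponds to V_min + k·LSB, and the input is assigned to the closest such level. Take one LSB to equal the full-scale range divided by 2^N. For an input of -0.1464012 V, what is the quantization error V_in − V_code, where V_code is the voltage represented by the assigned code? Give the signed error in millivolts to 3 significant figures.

+0.591 mV

Full-scale range = 1.06 V − (-1.06 V) = 2.12 V. LSB = 2.12 V / 2^10 ≈ 2.070 mV.
Position in LSBs: (-0.1464012 − (-1.06)) × 1024/2.12 = 441.2855; rounding gives k = 441.
Reconstructed level: -1.06 + 441 × 2.12/1024 V = -0.1469921875 V.
e = -0.1464012 − (-0.1469921875) = +0.591 mV.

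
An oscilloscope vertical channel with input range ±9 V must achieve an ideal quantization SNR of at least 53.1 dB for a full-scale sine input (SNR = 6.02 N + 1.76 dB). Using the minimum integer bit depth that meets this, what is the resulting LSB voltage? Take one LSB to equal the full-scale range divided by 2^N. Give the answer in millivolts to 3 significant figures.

Span: 9 V − (-9 V) = 18 V.
6.02 N + 1.76 ≥ 53.1 gives N ≥ 8.528, so the minimum integer is 9.
One LSB is 18 V / 512 = 35.2 mV.

35.2 mV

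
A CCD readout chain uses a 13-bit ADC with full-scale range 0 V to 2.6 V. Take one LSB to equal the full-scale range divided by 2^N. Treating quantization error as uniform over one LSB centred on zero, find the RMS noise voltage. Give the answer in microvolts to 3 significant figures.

91.6 µV

Range is 2.6 V.
LSB = 2.6 V / 2^13 = 317.38 µV.
RMS of a uniform error over width LSB is LSB/√12 = 91.6 µV.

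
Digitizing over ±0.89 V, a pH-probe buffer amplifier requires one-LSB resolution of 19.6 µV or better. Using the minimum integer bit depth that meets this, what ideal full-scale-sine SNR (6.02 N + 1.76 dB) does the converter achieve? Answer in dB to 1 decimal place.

104.1 dB

The full-scale span is 0.89 − (-0.89) = 1.78 V.
Required number of levels: 1.78/19.6 µV = 90816; smallest N with 2^N ≥ that is 17.
Ideal SNR at N = 17: 6.02·17 + 1.76 = 104.1 dB.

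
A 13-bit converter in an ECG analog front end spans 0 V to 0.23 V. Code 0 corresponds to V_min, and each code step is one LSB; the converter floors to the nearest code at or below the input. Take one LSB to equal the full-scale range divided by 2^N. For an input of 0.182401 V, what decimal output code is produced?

Span = 0.23 V. LSB = 0.23 V / 2^13 ≈ 28.08 µV.
code = ⌊(V_in − V_min)/LSB⌋ = ⌊(V_in − V_min) × 2^13 / range⌋
     = ⌊(0.182401 − (0)) × 8192 / 0.23⌋ = ⌊0.182401 × 8192/0.23⌋
     = ⌊6496.648⌋ = 6496.

6496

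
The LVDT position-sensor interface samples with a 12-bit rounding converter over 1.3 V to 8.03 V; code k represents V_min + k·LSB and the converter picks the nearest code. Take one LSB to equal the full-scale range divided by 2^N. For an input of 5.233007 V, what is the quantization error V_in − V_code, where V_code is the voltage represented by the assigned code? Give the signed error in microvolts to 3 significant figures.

Span: 8.03 V − (1.3 V) = 6.73 V. LSB = 6.73 V / 2^12 ≈ 1.643 mV.
Position in LSBs: (5.233007 − (1.3)) × 4096/6.73 = 2393.6994; rounding gives k = 2394.
V_code = 1.3 + (2394/4096) × 6.73 = 5.233500977 V.
e = 5.233007 − (5.233500977) = −494 µV.

−494 µV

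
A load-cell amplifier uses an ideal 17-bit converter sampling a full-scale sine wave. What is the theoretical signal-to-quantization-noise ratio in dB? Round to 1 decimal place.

For an ideal N-bit converter with full-scale sine input, SNR = 6.02 N + 1.76 dB. SNR = 6.02 × 17 + 1.76 = 102.34 + 1.76 = 104.10 dB.

104.1 dB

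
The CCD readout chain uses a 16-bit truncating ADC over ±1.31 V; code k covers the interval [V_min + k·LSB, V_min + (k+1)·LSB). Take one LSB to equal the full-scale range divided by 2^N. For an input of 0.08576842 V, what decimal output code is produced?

Span: 1.31 V − (-1.31 V) = 2.62 V. LSB = 2.62 V / 2^16 ≈ 39.98 µV.
code = ⌊(V_in − V_min)/LSB⌋ = ⌊(V_in − V_min) × 2^16 / range⌋
     = ⌊(0.08576842 − (-1.31)) × 65536 / 2.62⌋ = ⌊1.39576842 × 65536/2.62⌋
     = ⌊34913.389⌋ = 34913.

34913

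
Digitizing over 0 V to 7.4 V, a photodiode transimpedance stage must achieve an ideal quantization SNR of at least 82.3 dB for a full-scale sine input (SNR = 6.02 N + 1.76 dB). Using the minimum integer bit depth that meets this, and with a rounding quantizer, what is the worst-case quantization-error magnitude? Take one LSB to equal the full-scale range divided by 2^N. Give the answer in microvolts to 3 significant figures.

Full-scale range = 7.4 V.
6.02 N + 1.76 ≥ 82.3 gives N ≥ 13.379, so the minimum integer is 14.
One LSB is 7.4 V / 16384 = 451.66 µV.
|e|_max = LSB/2 = 226 µV.

226 µV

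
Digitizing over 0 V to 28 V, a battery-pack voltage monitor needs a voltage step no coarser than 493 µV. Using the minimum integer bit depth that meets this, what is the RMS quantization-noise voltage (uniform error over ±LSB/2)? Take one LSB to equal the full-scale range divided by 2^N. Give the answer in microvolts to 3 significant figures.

123 µV

Span = 28 V.
Levels needed ≥ 28/493 µV = 56800. 2^16 = 65536 suffices, so N_min = 16.
LSB = 28 V / 2^16 = 427.25 µV.
RMS noise = LSB/√12 = 123 µV.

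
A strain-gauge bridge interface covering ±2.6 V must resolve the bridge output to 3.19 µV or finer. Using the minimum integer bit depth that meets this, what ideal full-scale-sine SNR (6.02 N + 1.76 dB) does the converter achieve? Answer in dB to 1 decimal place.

128.2 dB

Range = 2.6 − (-2.6) = 5.2 V.
Need 2^N ≥ 5.2 V / 3.19 µV = 1.630e6 → N_min = 21.
SNR = 6.02 × 21 + 1.76 = 128.18 dB.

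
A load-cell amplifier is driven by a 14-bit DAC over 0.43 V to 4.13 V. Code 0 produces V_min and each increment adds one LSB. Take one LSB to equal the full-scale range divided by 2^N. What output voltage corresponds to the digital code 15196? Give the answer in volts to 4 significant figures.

Range = 4.13 − (0.43) = 3.7 V. LSB = 3.7 V / 2^14.
V_out = V_min + code × LSB = 0.43 V + 15196 × 3.7 V / 16384
      = 0.43 + 3.43171 = 3.86171 V.

3.862 V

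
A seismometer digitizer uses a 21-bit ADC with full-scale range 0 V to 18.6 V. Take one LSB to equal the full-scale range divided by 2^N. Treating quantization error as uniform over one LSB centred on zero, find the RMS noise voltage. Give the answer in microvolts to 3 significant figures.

2.56 µV

Span = 18.6 V.
LSB = 18.6 V / 2^21 = 8.8692 µV.
σ_q = LSB/√12 = 8.8692 µV/3.4641 = 2.56 µV.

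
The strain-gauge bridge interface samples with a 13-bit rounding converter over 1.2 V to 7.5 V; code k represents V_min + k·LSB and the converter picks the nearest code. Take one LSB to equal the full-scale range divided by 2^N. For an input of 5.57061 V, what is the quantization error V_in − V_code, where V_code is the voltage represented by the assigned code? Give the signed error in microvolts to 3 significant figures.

Full-scale range = 7.5 V − (1.2 V) = 6.3 V. LSB = 6.3 V / 2^13 ≈ 0.7690 mV.
(V_in − V_min)/LSB = (5.57061 − (1.2)) × 8192/6.3 = 5683.1805 → nearest code k = 5683.
Reconstructed level: 1.2 + 5683 × 6.3/8192 V = 5.570471191 V.
e = 5.57061 − (5.570471191) = +139 µV.

+139 µV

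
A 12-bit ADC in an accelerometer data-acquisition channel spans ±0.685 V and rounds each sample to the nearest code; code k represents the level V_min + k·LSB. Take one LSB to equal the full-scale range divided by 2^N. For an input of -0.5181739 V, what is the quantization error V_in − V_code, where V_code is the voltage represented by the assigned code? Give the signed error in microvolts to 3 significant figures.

Full-scale range = 0.685 V − (-0.685 V) = 1.37 V. LSB = 1.37 V / 2^12 ≈ 334.5 µV.
Position in LSBs: (-0.5181739 − (-0.685)) × 4096/1.37 = 498.7735; rounding gives k = 499.
V_code = -0.685 + (499/4096) × 1.37 = -0.5180981445 V.
V_in − V_code = -0.5181739 − (-0.5180981445) = −75.8 µV.

−75.8 µV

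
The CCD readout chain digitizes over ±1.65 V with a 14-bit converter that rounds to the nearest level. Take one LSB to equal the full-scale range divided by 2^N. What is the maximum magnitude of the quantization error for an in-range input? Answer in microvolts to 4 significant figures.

100.7 µV

Span: 1.65 V − (-1.65 V) = 3.3 V.
Step size = 3.3/16384 V = 201.416 µV.
A rounding quantizer has |error| ≤ LSB/2 = 100.7 µV.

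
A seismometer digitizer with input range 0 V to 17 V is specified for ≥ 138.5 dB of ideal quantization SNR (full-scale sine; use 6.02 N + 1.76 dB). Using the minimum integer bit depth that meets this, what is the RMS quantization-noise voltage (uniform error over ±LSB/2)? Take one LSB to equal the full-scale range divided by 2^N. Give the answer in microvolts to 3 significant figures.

Full-scale range = 17 V.
N ≥ (138.5 − 1.76)/6.02 = 22.714 → N_min = 23.
LSB = 17 V ÷ 2^23 = 17/8388608 V = 2.0266 µV.
RMS noise = LSB/√12 = 0.585 µV.

0.585 µV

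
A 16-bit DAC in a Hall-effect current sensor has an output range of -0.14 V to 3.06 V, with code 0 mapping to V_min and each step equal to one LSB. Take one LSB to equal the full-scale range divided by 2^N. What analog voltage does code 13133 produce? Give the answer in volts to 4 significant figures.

0.5013 V

Full-scale range = 3.06 V − (-0.14 V) = 3.2 V. LSB = 3.2 V / 2^16.
Output = V_min + (13133/65536) × range = -0.14 + 0.200394 × 3.2 V
      = -0.14 V + 0.641260 V = 0.501260 V.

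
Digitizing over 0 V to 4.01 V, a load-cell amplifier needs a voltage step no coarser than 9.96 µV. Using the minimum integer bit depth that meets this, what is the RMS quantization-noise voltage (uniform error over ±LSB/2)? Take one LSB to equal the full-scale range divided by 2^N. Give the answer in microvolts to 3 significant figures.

Range is 4.01 V.
Need 2^N ≥ 4.01 V / 9.96 µV = 402600 → N_min = 19.
LSB = 4.01 V / 2^19 = 7.6485 µV.
V_rms = LSB/√12 = 2.21 µV.

2.21 µV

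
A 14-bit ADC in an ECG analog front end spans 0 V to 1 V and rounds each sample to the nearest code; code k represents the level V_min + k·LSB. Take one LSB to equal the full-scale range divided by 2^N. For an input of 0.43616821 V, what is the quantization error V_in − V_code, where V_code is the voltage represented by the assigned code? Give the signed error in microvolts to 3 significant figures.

+11.0 µV

Range is 1 V. LSB = 1 V / 2^14 ≈ 61.04 µV.
(V_in − V_min)/LSB = (0.43616821 − (0)) × 16384/1 = 7146.1800 → nearest code k = 7146.
V_code = 0 + (7146/16384) × 1 = 0.43615722656 V.
V_in − V_code = 0.43616821 − (0.43615722656) = +11.0 µV.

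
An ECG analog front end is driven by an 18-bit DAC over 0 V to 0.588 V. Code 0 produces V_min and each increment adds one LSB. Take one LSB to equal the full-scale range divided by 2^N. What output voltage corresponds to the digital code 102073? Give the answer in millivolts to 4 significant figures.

229.0 mV

Range is 0.588 V. LSB = 0.588 V / 2^18.
Output = V_min + (102073/262144) × range = 0 + 0.389378 × 0.588 V
      = 0 + 0.228954 = 0.228954 V.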